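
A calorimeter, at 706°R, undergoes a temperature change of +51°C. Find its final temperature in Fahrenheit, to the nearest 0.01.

Initial temperature in Celsius: (706 - 491.67) × 5/9 = 119.0722°C.
Final Celsius temperature: 119.0722 + 51.0000 = 170.0722°C.
In Fahrenheit: 170.0722 × 1.8 + 32 = 338.13°F.

338.13°F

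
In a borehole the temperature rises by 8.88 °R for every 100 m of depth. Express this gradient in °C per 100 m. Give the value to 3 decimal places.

Since only a temperature interval is involved, the additive offset between the scales drops out.
A change of 1°R is a change of 5/9°C, so 8.88 × 5/9 = 4.933.

4.933 °C/100 m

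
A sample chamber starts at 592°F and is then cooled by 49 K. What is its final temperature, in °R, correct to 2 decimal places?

963.47°R

Initial temperature in Celsius: (592 - 32) × 5/9 = 311.1111°C.
The 49 K change is an interval; Kelvin and Celsius degrees are the same size, so ΔC = -49°C.
Final Celsius temperature: 311.1111 - 49.0000 = 262.1111°C.
In Rankine: 262.1111 × 1.8 + 491.67 = 963.47°R.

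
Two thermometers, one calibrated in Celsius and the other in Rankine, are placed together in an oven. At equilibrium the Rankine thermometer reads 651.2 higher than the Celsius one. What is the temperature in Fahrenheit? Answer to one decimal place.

Let x be the Celsius reading; then the Rankine reading is 1.8·x + 491.67.
(1.8·x + 491.67) - x = 651.2  ⇒  (0.8)·x = 159.53  ⇒  x = 199.4125°C.
In Fahrenheit: 199.4125 × 1.8 + 32 = 390.9°F.

390.9°F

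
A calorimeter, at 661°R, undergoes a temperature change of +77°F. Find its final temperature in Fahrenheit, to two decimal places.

Initial temperature in Celsius: (661 - 491.67) × 5/9 = 94.0722°C.
The 77°F change is an interval, so only the factor 5/9 applies: +77 × 5/9 = +42.7778°C.
Final Celsius temperature: 94.0722 + 42.7778 = 136.8500°C.
In Fahrenheit: 136.8500 × 1.8 + 32 = 278.33°F.

278.33°F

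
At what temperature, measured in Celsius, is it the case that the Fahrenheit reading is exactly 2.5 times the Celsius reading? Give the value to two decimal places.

Let C be the Celsius reading. The Fahrenheit reading is F = 1.8·C + 32.
Require F = 2.5·C: 1.8·C + 32 = 2.5·C.
(-0.7)·C = -32  ⇒  C = 45.71.

45.71°C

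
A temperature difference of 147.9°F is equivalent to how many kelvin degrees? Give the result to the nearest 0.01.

82.17 K

For a temperature interval the offset drops out; only the factor 5/9 applies.
147.9 × 5/9 = 82.17.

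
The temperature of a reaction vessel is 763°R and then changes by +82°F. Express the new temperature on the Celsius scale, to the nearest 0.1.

Initial temperature in Celsius: (763 - 491.67) × 5/9 = 150.7389°C.
The 82°F change is an interval, so only the factor 5/9 applies: +82 × 5/9 = +45.5556°C.
Final Celsius temperature: 150.7389 + 45.5556 = 196.2944°C.

196.3°C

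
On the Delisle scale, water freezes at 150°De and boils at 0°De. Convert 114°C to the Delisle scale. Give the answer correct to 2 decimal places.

Linearly onto the Delisle scale: 150 + (114.0000 / 100) × (0 - 150) = -21.00°De.

-21.00°De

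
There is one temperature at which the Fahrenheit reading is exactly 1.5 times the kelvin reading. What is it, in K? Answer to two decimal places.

Let K be the kelvin reading. The Fahrenheit reading is F = 1.8·K - 459.67.
Require F = 1.5·K: 1.8·K - 459.67 = 1.5·K.
(0.3)·K = 459.67  ⇒  K = 1532.23.

1532.23 K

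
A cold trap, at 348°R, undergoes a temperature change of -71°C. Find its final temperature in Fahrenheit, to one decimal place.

Initial temperature in Celsius: (348 - 491.67) × 5/9 = -79.8167°C.
Final Celsius temperature: -79.8167 - 71.0000 = -150.8167°C.
In Fahrenheit: -150.8167 × 1.8 + 32 = -239.5°F.

-239.5°F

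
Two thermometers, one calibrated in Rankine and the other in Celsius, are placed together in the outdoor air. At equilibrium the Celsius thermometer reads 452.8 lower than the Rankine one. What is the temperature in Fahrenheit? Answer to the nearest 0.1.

-55.5°F

Let x be the Rankine reading; then the Celsius reading is 5/9·x - 273.15.
(5/9·x - 273.15) - x = -452.8  ⇒  (-4/9)·x = -179.65  ⇒  x = 404.2125°R.
In Celsius: (404.2125 - 491.67) × 5/9 = -48.5875°C.
In Fahrenheit: -48.5875 × 1.8 + 32 = -55.5°F.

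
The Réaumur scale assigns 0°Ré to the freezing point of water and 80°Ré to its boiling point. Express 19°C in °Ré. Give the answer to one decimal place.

15.2°Ré

Linearly onto the Réaumur scale: 0 + (19.0000 / 100) × (80 - 0) = 15.2°Ré.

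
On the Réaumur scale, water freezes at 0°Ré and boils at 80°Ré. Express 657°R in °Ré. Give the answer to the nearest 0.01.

73.48°Ré

First in Celsius: (657 - 491.67) × 5/9 = 91.8500°C.
Linearly onto the Réaumur scale: 0 + (91.8500 / 100) × (80 - 0) = 73.48°Ré.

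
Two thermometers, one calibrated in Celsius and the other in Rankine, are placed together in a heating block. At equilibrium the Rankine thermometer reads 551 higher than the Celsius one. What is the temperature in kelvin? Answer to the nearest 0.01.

Let x be the Celsius reading; then the Rankine reading is 1.8·x + 491.67.
(1.8·x + 491.67) - x = 551  ⇒  (0.8)·x = 59.33  ⇒  x = 74.1625°C.
In kelvin: 74.1625 + 273.15 = 347.31 K.

347.31 K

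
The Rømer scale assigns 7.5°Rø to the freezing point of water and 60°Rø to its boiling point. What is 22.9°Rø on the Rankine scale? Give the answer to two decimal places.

Linear interpolation between the fixed points: C = (22.9 - 7.5) × 100 / (60 - 7.5) = 29.3333°C.
Then 29.3333 × 1.8 + 491.67 = 544.47°R.

544.47°R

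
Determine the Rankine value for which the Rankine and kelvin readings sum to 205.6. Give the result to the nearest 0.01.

132.17°R

Let R be the Rankine reading. The kelvin reading is K = 5/9·R.
Require R + K = 205.6: (14/9)·R = 205.6.
R = (205.6) / (14/9) = 132.17.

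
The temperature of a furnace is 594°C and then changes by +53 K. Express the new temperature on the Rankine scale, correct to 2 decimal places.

1656.27°R

The 53 K change is an interval; Kelvin and Celsius degrees are the same size, so ΔC = +53°C.
Final Celsius temperature: 594.0000 + 53.0000 = 647.0000°C.
In Rankine: 647.0000 × 1.8 + 491.67 = 1656.27°R.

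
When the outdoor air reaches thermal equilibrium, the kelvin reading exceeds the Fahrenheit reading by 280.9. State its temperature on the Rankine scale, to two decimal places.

402.23°R

Let x be the Fahrenheit reading; then the kelvin reading is 5/9·x + 255.372.
(5/9·x + 255.372) - x = 280.9  ⇒  (-4/9)·x = 25.5278  ⇒  x = -57.4375°F.
In Celsius: (-57.4375 - 32) × 5/9 = -49.6875°C.
In Rankine: -49.6875 × 1.8 + 491.67 = 402.23°R.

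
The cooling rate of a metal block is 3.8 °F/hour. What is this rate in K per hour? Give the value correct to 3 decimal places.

2.111 K/hour

Since only a temperature interval is involved, the additive offset between the scales drops out.
A change of 1°F is a change of 5/9 K, so 3.8 × 5/9 = 2.111.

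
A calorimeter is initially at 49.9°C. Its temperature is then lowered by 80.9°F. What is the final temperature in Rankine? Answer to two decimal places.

500.59°R

The 80.9°F change is an interval, so only the factor 5/9 applies: -80.9 × 5/9 = -44.9444°C.
Final Celsius temperature: 49.9000 - 44.9444 = 4.9556°C.
In Rankine: 4.9556 × 1.8 + 491.67 = 500.59°R.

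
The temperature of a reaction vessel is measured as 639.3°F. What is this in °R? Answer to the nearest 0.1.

1099.0°R

In Celsius: (639.3 - 32) × 5/9 = 337.3889°C.
In Rankine: 337.3889 × 1.8 + 491.67 = 1099.0°R.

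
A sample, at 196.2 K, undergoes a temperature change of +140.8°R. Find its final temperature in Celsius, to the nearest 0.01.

1.27°C

Initial temperature in Celsius: 196.2 - 273.15 = -76.9500°C.
The 140.8°R change is an interval, so only the factor 5/9 applies: +140.8 × 5/9 = +78.2222°C.
Final Celsius temperature: -76.9500 + 78.2222 = 1.2722°C.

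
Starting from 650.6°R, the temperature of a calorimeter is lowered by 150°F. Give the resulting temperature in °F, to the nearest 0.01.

Initial temperature in Celsius: (650.6 - 491.67) × 5/9 = 88.2944°C.
The 150°F change is an interval, so only the factor 5/9 applies: -150 × 5/9 = -83.3333°C.
Final Celsius temperature: 88.2944 - 83.3333 = 4.9611°C.
In Fahrenheit: 4.9611 × 1.8 + 32 = 40.93°F.

40.93°F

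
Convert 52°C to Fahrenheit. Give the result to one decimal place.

In Fahrenheit: 52.0000 × 1.8 + 32 = 125.6°F.

125.6°F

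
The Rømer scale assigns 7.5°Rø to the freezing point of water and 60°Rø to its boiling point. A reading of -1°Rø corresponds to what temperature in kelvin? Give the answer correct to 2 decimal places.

256.96 K

Linear interpolation between the fixed points: C = (-1 - 7.5) × 100 / (60 - 7.5) = -16.1905°C.
Then -16.1905 + 273.15 = 256.96 K.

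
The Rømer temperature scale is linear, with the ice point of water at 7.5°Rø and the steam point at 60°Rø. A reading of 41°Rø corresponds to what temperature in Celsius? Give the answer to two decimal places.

Linear interpolation between the fixed points: C = (41 - 7.5) × 100 / (60 - 7.5) = 63.8095°C.

63.81°C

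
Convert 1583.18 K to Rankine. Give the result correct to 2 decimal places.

In Celsius: 1583.18 - 273.15 = 1310.0300°C.
In Rankine: 1310.0300 × 1.8 + 491.67 = 2849.72°R.

2849.72°R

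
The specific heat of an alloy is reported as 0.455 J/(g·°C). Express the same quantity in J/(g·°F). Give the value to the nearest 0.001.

0.253 J/(g·°F)

Since only a temperature interval is involved, the additive offset between the scales drops out.
A change of 1°F is a change of 5/9°C, so per °F the value is 0.455 × 5/9 = 0.253.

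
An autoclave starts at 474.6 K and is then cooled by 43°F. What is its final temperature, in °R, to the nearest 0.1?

Initial temperature in Celsius: 474.6 - 273.15 = 201.4500°C.
The 43°F change is an interval, so only the factor 5/9 applies: -43 × 5/9 = -23.8889°C.
Final Celsius temperature: 201.4500 - 23.8889 = 177.5611°C.
In Rankine: 177.5611 × 1.8 + 491.67 = 811.3°R.

811.3°R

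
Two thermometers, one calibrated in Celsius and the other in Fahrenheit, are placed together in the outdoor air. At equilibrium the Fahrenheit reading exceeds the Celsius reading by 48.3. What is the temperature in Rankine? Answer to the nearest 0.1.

528.3°R

Let x be the Celsius reading; then the Fahrenheit reading is 1.8·x + 32.
(1.8·x + 32) - x = 48.3  ⇒  (0.8)·x = 16.3  ⇒  x = 20.3750°C.
In Rankine: 20.3750 × 1.8 + 491.67 = 528.3°R.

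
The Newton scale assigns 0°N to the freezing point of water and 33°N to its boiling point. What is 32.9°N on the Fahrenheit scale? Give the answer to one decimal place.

211.5°F

Linear interpolation between the fixed points: C = (32.9 - 0) × 100 / (33 - 0) = 99.6970°C.
Then 99.6970 × 1.8 + 32 = 211.5°F.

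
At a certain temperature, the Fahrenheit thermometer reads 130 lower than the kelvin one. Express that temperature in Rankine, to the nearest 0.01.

741.76°R

Let x be the kelvin reading; then the Fahrenheit reading is 1.8·x - 459.67.
(1.8·x - 459.67) - x = -130  ⇒  (0.8)·x = 329.67  ⇒  x = 412.0875 K.
In Celsius: 412.0875 - 273.15 = 138.9375°C.
In Rankine: 138.9375 × 1.8 + 491.67 = 741.76°R.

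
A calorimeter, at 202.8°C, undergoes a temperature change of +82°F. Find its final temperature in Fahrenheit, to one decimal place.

The 82°F change is an interval, so only the factor 5/9 applies: +82 × 5/9 = +45.5556°C.
Final Celsius temperature: 202.8000 + 45.5556 = 248.3556°C.
In Fahrenheit: 248.3556 × 1.8 + 32 = 479.0°F.

479.0°F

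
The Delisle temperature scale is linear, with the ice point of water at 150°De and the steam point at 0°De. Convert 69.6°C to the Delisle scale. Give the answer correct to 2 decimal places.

45.60°De

Linearly onto the Delisle scale: 150 + (69.6000 / 100) × (0 - 150) = 45.60°De.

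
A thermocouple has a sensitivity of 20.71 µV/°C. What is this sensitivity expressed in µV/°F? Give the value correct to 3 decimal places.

Since only a temperature interval is involved, the additive offset between the scales drops out.
A change of 1°F is a change of 5/9°C, so per °F the value is 20.71 × 5/9 = 11.506.

11.506 µV/°F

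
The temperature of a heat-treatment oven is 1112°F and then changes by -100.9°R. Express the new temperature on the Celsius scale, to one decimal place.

Initial temperature in Celsius: (1112 - 32) × 5/9 = 600.0000°C.
The 100.9°R change is an interval, so only the factor 5/9 applies: -100.9 × 5/9 = -56.0556°C.
Final Celsius temperature: 600.0000 - 56.0556 = 543.9444°C.

543.9°C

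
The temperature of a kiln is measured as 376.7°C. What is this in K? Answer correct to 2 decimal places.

649.85 K

In kelvin: 376.7000 + 273.15 = 649.85 K.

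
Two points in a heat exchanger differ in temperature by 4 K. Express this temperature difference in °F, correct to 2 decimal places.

7.20°F

An interval of 1 K corresponds to 1.8°F.
4 × 1.8 = 7.20.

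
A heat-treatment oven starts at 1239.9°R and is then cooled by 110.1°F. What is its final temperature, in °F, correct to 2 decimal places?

Initial temperature in Celsius: (1239.9 - 491.67) × 5/9 = 415.6833°C.
The 110.1°F change is an interval, so only the factor 5/9 applies: -110.1 × 5/9 = -61.1667°C.
Final Celsius temperature: 415.6833 - 61.1667 = 354.5167°C.
In Fahrenheit: 354.5167 × 1.8 + 32 = 670.13°F.

670.13°F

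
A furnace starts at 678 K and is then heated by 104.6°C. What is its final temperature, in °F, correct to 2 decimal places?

949.01°F

Initial temperature in Celsius: 678 - 273.15 = 404.8500°C.
Final Celsius temperature: 404.8500 + 104.6000 = 509.4500°C.
In Fahrenheit: 509.4500 × 1.8 + 32 = 949.01°F.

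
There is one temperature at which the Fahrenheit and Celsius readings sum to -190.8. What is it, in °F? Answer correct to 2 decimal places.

-111.23°F

Let F be the Fahrenheit reading. The Celsius reading is C = 5/9·F - 17.7778.
Require F + C = -190.8: (14/9)·F - 17.7778 = -190.8.
F = (-190.8 + 17.7778) / (14/9) = -111.23.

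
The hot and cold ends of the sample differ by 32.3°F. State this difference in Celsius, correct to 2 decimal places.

17.94°C

Only the scale ratio 5/9 matters for a change in temperature.
32.3 × 5/9 = 17.94.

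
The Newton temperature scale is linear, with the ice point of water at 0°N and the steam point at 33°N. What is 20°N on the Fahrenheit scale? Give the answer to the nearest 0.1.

141.1°F

Linear interpolation between the fixed points: C = (20 - 0) × 100 / (33 - 0) = 60.6061°C.
Then 60.6061 × 1.8 + 32 = 141.1°F.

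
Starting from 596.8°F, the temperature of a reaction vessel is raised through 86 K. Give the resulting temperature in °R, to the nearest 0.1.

Initial temperature in Celsius: (596.8 - 32) × 5/9 = 313.7778°C.
The 86 K change is an interval; Kelvin and Celsius degrees are the same size, so ΔC = +86°C.
Final Celsius temperature: 313.7778 + 86.0000 = 399.7778°C.
In Rankine: 399.7778 × 1.8 + 491.67 = 1211.3°R.

1211.3°R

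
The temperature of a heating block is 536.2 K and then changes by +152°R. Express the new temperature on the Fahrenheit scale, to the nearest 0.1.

Initial temperature in Celsius: 536.2 - 273.15 = 263.0500°C.
The 152°R change is an interval, so only the factor 5/9 applies: +152 × 5/9 = +84.4444°C.
Final Celsius temperature: 263.0500 + 84.4444 = 347.4944°C.
In Fahrenheit: 347.4944 × 1.8 + 32 = 657.5°F.

657.5°F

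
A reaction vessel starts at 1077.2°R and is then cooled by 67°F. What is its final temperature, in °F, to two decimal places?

550.53°F

Initial temperature in Celsius: (1077.2 - 491.67) × 5/9 = 325.2944°C.
The 67°F change is an interval, so only the factor 5/9 applies: -67 × 5/9 = -37.2222°C.
Final Celsius temperature: 325.2944 - 37.2222 = 288.0722°C.
In Fahrenheit: 288.0722 × 1.8 + 32 = 550.53°F.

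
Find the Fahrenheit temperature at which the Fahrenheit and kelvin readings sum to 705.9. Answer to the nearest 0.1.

289.6°F

Let F be the Fahrenheit reading. The kelvin reading is K = 5/9·F + 255.372.
Require F + K = 705.9: (14/9)·F + 255.372 = 705.9.
F = (705.9 - 255.372) / (14/9) = 289.6.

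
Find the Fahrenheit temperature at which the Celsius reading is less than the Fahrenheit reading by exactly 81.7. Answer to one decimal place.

143.8°F

Let F be the Fahrenheit reading. The Celsius reading is C = 5/9·F - 17.7778.
Require C - F = -81.7: (-4/9)·F - 17.7778 = -81.7.
F = (-81.7 + 17.7778) / (-4/9) = 143.8.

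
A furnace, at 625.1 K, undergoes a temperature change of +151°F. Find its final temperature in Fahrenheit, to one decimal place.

816.5°F

Initial temperature in Celsius: 625.1 - 273.15 = 351.9500°C.
The 151°F change is an interval, so only the factor 5/9 applies: +151 × 5/9 = +83.8889°C.
Final Celsius temperature: 351.9500 + 83.8889 = 435.8389°C.
In Fahrenheit: 435.8389 × 1.8 + 32 = 816.5°F.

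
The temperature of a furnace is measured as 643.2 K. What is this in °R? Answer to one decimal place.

1157.8°R

In Celsius: 643.2 - 273.15 = 370.0500°C.
In Rankine: 370.0500 × 1.8 + 491.67 = 1157.8°R.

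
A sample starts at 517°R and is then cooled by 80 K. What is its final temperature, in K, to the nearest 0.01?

Initial temperature in Celsius: (517 - 491.67) × 5/9 = 14.0722°C.
The 80 K change is an interval; Kelvin and Celsius degrees are the same size, so ΔC = -80°C.
Final Celsius temperature: 14.0722 - 80.0000 = -65.9278°C.
In kelvin: -65.9278 + 273.15 = 207.22 K.

207.22 K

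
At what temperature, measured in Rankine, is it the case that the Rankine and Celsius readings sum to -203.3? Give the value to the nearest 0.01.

Let R be the Rankine reading. The Celsius reading is C = 5/9·R - 273.15.
Require R + C = -203.3: (14/9)·R - 273.15 = -203.3.
R = (-203.3 + 273.15) / (14/9) = 44.90.

44.90°R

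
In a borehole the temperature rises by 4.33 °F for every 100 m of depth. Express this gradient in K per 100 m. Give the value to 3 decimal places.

2.406 K/100 m

Since only a temperature interval is involved, the additive offset between the scales drops out.
A change of 1°F is a change of 5/9 K, so 4.33 × 5/9 = 2.406.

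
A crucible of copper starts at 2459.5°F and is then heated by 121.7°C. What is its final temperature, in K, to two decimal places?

Initial temperature in Celsius: (2459.5 - 32) × 5/9 = 1348.6111°C.
Final Celsius temperature: 1348.6111 + 121.7000 = 1470.3111°C.
In kelvin: 1470.3111 + 273.15 = 1743.46 K.

1743.46 K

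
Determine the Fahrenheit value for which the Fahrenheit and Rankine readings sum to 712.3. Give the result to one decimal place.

126.3°F

Let F be the Fahrenheit reading. The Rankine reading is R = 1·F + 459.67.
Require F + R = 712.3: (2)·F + 459.67 = 712.3.
F = (712.3 - 459.67) / (2) = 126.3.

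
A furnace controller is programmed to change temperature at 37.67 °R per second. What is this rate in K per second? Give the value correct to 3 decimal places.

20.928 K/second

The quantity depends on a temperature interval, so only the ratio of degree sizes applies; the offset between the scales is irrelevant.
A change of 1°R is a change of 5/9 K, so 37.67 × 5/9 = 20.928.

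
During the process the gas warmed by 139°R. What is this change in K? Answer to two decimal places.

Only the scale ratio 5/9 matters for a change in temperature.
139 × 5/9 = 77.22.

77.22 K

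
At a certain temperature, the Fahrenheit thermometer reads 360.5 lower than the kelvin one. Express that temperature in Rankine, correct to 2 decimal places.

Let x be the kelvin reading; then the Fahrenheit reading is 1.8·x - 459.67.
(1.8·x - 459.67) - x = -360.5  ⇒  (0.8)·x = 99.17  ⇒  x = 123.9625 K.
In Celsius: 123.9625 - 273.15 = -149.1875°C.
In Rankine: -149.1875 × 1.8 + 491.67 = 223.13°R.

223.13°R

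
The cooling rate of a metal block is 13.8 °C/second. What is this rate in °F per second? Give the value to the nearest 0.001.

24.840 °F/second

Since only a temperature interval is involved, the additive offset between the scales drops out.
A change of 1°C is a change of 1.8°F, so 13.8 × 1.8 = 24.840.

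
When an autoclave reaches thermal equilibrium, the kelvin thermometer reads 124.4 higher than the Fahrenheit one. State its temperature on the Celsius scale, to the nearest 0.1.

Let x be the Fahrenheit reading; then the kelvin reading is 5/9·x + 255.372.
(5/9·x + 255.372) - x = 124.4  ⇒  (-4/9)·x = -130.972  ⇒  x = 294.6875°F.
In Celsius: (294.6875 - 32) × 5/9 = 145.9°C.

145.9°C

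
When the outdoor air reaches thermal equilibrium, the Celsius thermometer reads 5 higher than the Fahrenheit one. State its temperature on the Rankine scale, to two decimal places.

408.42°R

Let x be the Fahrenheit reading; then the Celsius reading is 5/9·x - 17.7778.
(5/9·x - 17.7778) - x = 5  ⇒  (-4/9)·x = 22.7778  ⇒  x = -51.2500°F.
In Celsius: (-51.25 - 32) × 5/9 = -46.2500°C.
In Rankine: -46.2500 × 1.8 + 491.67 = 408.42°R.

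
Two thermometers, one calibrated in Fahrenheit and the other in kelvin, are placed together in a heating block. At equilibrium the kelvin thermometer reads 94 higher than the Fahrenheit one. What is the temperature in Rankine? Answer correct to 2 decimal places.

Let x be the Fahrenheit reading; then the kelvin reading is 5/9·x + 255.372.
(5/9·x + 255.372) - x = 94  ⇒  (-4/9)·x = -161.372  ⇒  x = 363.0875°F.
In Celsius: (363.0875 - 32) × 5/9 = 183.9375°C.
In Rankine: 183.9375 × 1.8 + 491.67 = 822.76°R.

822.76°R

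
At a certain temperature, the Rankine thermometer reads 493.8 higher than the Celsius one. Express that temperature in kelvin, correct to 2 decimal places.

275.81 K

Let x be the Celsius reading; then the Rankine reading is 1.8·x + 491.67.
(1.8·x + 491.67) - x = 493.8  ⇒  (0.8)·x = 2.13  ⇒  x = 2.6625°C.
In kelvin: 2.6625 + 273.15 = 275.81 K.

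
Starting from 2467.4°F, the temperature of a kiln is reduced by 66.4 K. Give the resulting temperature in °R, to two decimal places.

Initial temperature in Celsius: (2467.4 - 32) × 5/9 = 1353.0000°C.
The 66.4 K change is an interval; Kelvin and Celsius degrees are the same size, so ΔC = -66.4°C.
Final Celsius temperature: 1353.0000 - 66.4000 = 1286.6000°C.
In Rankine: 1286.6000 × 1.8 + 491.67 = 2807.55°R.

2807.55°R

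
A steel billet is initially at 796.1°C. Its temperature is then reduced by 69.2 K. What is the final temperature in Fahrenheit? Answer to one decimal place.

1340.4°F

The 69.2 K change is an interval; Kelvin and Celsius degrees are the same size, so ΔC = -69.2°C.
Final Celsius temperature: 796.1000 - 69.2000 = 726.9000°C.
In Fahrenheit: 726.9000 × 1.8 + 32 = 1340.4°F.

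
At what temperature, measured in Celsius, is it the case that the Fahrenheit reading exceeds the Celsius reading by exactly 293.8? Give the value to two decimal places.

Let C be the Celsius reading. The Fahrenheit reading is F = 1.8·C + 32.
Require F - C = 293.8: (0.8)·C + 32 = 293.8.
C = (293.8 - 32) / (0.8) = 327.25.

327.25°C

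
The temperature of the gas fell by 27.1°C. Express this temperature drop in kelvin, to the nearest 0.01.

Celsius and kelvin degrees are the same size, so the interval is unchanged: 27.10.

27.10 K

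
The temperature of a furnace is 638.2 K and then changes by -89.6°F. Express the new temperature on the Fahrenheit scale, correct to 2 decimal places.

Initial temperature in Celsius: 638.2 - 273.15 = 365.0500°C.
The 89.6°F change is an interval, so only the factor 5/9 applies: -89.6 × 5/9 = -49.7778°C.
Final Celsius temperature: 365.0500 - 49.7778 = 315.2722°C.
In Fahrenheit: 315.2722 × 1.8 + 32 = 599.49°F.

599.49°F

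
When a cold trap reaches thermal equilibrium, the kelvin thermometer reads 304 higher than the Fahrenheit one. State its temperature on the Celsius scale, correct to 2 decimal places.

-78.56°C

Let x be the Fahrenheit reading; then the kelvin reading is 5/9·x + 255.372.
(5/9·x + 255.372) - x = 304  ⇒  (-4/9)·x = 48.6278  ⇒  x = -109.4125°F.
In Celsius: (-109.4125 - 32) × 5/9 = -78.56°C.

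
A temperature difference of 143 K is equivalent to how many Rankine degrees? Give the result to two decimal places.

257.40°R

An interval of 1 K corresponds to 1.8°R.
143 × 1.8 = 257.40.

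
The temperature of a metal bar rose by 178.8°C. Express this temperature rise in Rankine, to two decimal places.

321.84°R

For a temperature interval the offset drops out; only the factor 1.8 applies.
178.8 × 1.8 = 321.84.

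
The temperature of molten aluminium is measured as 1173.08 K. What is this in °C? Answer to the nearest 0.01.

899.93°C

In Celsius: 1173.08 - 273.15 = 899.9300°C.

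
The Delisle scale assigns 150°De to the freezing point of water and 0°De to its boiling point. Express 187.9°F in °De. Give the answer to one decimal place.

First in Celsius: (187.9 - 32) × 5/9 = 86.6111°C.
Linearly onto the Delisle scale: 150 + (86.6111 / 100) × (0 - 150) = 20.1°De.

20.1°De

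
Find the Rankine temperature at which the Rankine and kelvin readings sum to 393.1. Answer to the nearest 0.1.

Let R be the Rankine reading. The kelvin reading is K = 5/9·R.
Require R + K = 393.1: (14/9)·R = 393.1.
R = (393.1) / (14/9) = 252.7.

252.7°R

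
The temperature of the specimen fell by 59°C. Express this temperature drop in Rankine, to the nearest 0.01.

106.20°R

An interval of 1°C corresponds to 1.8°R.
59 × 1.8 = 106.20.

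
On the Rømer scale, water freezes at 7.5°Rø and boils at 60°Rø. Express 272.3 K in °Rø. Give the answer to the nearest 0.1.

First in Celsius: 272.3 - 273.15 = -0.8500°C.
Linearly onto the Rømer scale: 7.5 + (-0.8500 / 100) × (60 - 7.5) = 7.1°Rø.

7.1°Rø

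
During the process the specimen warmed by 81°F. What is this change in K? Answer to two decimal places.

45.00 K

An interval of 1°F corresponds to 5/9 K.
81 × 5/9 = 45.00.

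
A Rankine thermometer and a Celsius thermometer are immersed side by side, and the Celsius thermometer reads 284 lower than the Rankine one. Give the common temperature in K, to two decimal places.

Let x be the Rankine reading; then the Celsius reading is 5/9·x - 273.15.
(5/9·x - 273.15) - x = -284  ⇒  (-4/9)·x = -10.85  ⇒  x = 24.4125°R.
In Celsius: (24.4125 - 491.67) × 5/9 = -259.5875°C.
In kelvin: -259.5875 + 273.15 = 13.56 K.

13.56 K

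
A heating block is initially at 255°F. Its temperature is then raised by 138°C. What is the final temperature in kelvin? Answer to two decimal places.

Initial temperature in Celsius: (255 - 32) × 5/9 = 123.8889°C.
Final Celsius temperature: 123.8889 + 138.0000 = 261.8889°C.
In kelvin: 261.8889 + 273.15 = 535.04 K.

535.04 K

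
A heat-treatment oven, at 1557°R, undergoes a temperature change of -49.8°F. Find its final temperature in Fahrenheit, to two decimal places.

Initial temperature in Celsius: (1557 - 491.67) × 5/9 = 591.8500°C.
The 49.8°F change is an interval, so only the factor 5/9 applies: -49.8 × 5/9 = -27.6667°C.
Final Celsius temperature: 591.8500 - 27.6667 = 564.1833°C.
In Fahrenheit: 564.1833 × 1.8 + 32 = 1047.53°F.

1047.53°F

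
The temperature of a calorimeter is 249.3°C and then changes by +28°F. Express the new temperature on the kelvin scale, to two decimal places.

The 28°F change is an interval, so only the factor 5/9 applies: +28 × 5/9 = +15.5556°C.
Final Celsius temperature: 249.3000 + 15.5556 = 264.8556°C.
In kelvin: 264.8556 + 273.15 = 538.01 K.

538.01 K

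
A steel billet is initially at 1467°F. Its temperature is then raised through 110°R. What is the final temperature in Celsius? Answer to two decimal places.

Initial temperature in Celsius: (1467 - 32) × 5/9 = 797.2222°C.
The 110°R change is an interval, so only the factor 5/9 applies: +110 × 5/9 = +61.1111°C.
Final Celsius temperature: 797.2222 + 61.1111 = 858.3333°C.

858.33°C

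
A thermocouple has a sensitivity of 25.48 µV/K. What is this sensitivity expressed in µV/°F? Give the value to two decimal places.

The quantity depends on a temperature interval, so only the ratio of degree sizes applies; the offset between the scales is irrelevant.
A change of 1°F is a change of 5/9 K, so per °F the value is 25.48 × 5/9 = 14.16.

14.16 µV/°F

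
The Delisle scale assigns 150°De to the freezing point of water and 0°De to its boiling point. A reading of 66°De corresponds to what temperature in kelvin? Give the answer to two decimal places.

Linear interpolation between the fixed points: C = (66 - 150) × 100 / (0 - 150) = 56.0000°C.
Then 56.0000 + 273.15 = 329.15 K.

329.15 K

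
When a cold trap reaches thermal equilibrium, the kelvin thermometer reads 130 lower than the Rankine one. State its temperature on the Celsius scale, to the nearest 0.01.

Let x be the Rankine reading; then the kelvin reading is 5/9·x.
(5/9·x) - x = -130  ⇒  (-4/9)·x = -130  ⇒  x = 292.5000°R.
In Celsius: (292.5 - 491.67) × 5/9 = -110.65°C.

-110.65°C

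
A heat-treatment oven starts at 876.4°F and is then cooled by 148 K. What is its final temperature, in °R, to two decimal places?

Initial temperature in Celsius: (876.4 - 32) × 5/9 = 469.1111°C.
The 148 K change is an interval; Kelvin and Celsius degrees are the same size, so ΔC = -148°C.
Final Celsius temperature: 469.1111 - 148.0000 = 321.1111°C.
In Rankine: 321.1111 × 1.8 + 491.67 = 1069.67°R.

1069.67°R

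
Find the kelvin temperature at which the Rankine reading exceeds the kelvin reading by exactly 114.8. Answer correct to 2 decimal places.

Let K be the kelvin reading. The Rankine reading is R = 1.8·K.
Require R - K = 114.8: (0.8)·K = 114.8.
K = (114.8) / (0.8) = 143.50.

143.50 K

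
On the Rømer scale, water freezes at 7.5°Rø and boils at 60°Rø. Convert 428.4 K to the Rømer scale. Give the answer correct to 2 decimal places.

89.01°Rø

First in Celsius: 428.4 - 273.15 = 155.2500°C.
Linearly onto the Rømer scale: 7.5 + (155.2500 / 100) × (60 - 7.5) = 89.01°Rø.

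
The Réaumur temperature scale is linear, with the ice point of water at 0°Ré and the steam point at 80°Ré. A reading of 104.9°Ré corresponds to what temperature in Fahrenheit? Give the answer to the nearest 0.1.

Linear interpolation between the fixed points: C = (104.9 - 0) × 100 / (80 - 0) = 131.1250°C.
Then 131.1250 × 1.8 + 32 = 268.0°F.

268.0°F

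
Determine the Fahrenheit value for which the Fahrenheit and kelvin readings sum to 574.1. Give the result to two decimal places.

Let F be the Fahrenheit reading. The kelvin reading is K = 5/9·F + 255.372.
Require F + K = 574.1: (14/9)·F + 255.372 = 574.1.
F = (574.1 - 255.372) / (14/9) = 204.90.

204.90°F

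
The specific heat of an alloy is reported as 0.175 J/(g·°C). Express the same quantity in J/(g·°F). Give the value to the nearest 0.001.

0.097 J/(g·°F)

Since only a temperature interval is involved, the additive offset between the scales drops out.
A change of 1°F is a change of 5/9°C, so per °F the value is 0.175 × 5/9 = 0.097.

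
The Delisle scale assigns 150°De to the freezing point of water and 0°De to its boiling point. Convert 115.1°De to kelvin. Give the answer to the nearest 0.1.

Linear interpolation between the fixed points: C = (115.1 - 150) × 100 / (0 - 150) = 23.2667°C.
Then 23.2667 + 273.15 = 296.4 K.

296.4 K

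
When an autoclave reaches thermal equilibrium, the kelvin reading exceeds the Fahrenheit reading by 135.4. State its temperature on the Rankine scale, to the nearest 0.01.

729.61°R

Let x be the Fahrenheit reading; then the kelvin reading is 5/9·x + 255.372.
(5/9·x + 255.372) - x = 135.4  ⇒  (-4/9)·x = -119.972  ⇒  x = 269.9375°F.
In Celsius: (269.9375 - 32) × 5/9 = 132.1875°C.
In Rankine: 132.1875 × 1.8 + 491.67 = 729.61°R.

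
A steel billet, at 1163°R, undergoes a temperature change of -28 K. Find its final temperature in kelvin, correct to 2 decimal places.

618.11 K

Initial temperature in Celsius: (1163 - 491.67) × 5/9 = 372.9611°C.
The 28 K change is an interval; Kelvin and Celsius degrees are the same size, so ΔC = -28°C.
Final Celsius temperature: 372.9611 - 28.0000 = 344.9611°C.
In kelvin: 344.9611 + 273.15 = 618.11 K.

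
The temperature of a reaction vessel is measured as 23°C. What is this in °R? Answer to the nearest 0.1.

533.1°R

In Rankine: 23.0000 × 1.8 + 491.67 = 533.1°R.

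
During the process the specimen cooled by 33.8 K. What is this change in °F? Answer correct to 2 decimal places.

Only the scale ratio 1.8 matters for a change in temperature.
33.8 × 1.8 = 60.84.

60.84°F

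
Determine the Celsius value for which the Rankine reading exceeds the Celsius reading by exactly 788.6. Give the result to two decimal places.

371.16°C

Let C be the Celsius reading. The Rankine reading is R = 1.8·C + 491.67.
Require R - C = 788.6: (0.8)·C + 491.67 = 788.6.
C = (788.6 - 491.67) / (0.8) = 371.16.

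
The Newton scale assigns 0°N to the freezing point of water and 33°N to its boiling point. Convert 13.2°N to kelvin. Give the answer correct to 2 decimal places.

Linear interpolation between the fixed points: C = (13.2 - 0) × 100 / (33 - 0) = 40.0000°C.
Then 40.0000 + 273.15 = 313.15 K.

313.15 K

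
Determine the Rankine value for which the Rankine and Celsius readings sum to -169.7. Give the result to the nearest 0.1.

Let R be the Rankine reading. The Celsius reading is C = 5/9·R - 273.15.
Require R + C = -169.7: (14/9)·R - 273.15 = -169.7.
R = (-169.7 + 273.15) / (14/9) = 66.5.

66.5°R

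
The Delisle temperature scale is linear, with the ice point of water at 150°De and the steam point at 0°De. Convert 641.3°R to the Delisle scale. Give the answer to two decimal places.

First in Celsius: (641.3 - 491.67) × 5/9 = 83.1278°C.
Linearly onto the Delisle scale: 150 + (83.1278 / 100) × (0 - 150) = 25.31°De.

25.31°De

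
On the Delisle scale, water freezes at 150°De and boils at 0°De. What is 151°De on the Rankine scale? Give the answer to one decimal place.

Linear interpolation between the fixed points: C = (151 - 150) × 100 / (0 - 150) = -0.6667°C.
Then -0.6667 × 1.8 + 491.67 = 490.5°R.

490.5°R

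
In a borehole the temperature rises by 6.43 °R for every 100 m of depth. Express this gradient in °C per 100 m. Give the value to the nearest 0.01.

3.57 °C/100 m

Since only a temperature interval is involved, the additive offset between the scales drops out.
A change of 1°R is a change of 5/9°C, so 6.43 × 5/9 = 3.57.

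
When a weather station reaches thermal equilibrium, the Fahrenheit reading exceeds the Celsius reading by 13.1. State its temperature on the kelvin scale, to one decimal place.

Let x be the Fahrenheit reading; then the Celsius reading is 5/9·x - 17.7778.
(5/9·x - 17.7778) - x = -13.1  ⇒  (-4/9)·x = 4.67778  ⇒  x = -10.5250°F.
In Celsius: (-10.525 - 32) × 5/9 = -23.6250°C.
In kelvin: -23.6250 + 273.15 = 249.5 K.

249.5 K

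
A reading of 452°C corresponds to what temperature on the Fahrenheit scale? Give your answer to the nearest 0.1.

845.6°F

In Fahrenheit: 452.0000 × 1.8 + 32 = 845.6°F.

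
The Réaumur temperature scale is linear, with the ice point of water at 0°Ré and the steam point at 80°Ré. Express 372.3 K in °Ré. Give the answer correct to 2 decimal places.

79.32°Ré

First in Celsius: 372.3 - 273.15 = 99.1500°C.
Linearly onto the Réaumur scale: 0 + (99.1500 / 100) × (80 - 0) = 79.32°Ré.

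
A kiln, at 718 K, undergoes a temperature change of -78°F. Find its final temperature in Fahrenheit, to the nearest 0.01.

754.73°F

Initial temperature in Celsius: 718 - 273.15 = 444.8500°C.
The 78°F change is an interval, so only the factor 5/9 applies: -78 × 5/9 = -43.3333°C.
Final Celsius temperature: 444.8500 - 43.3333 = 401.5167°C.
In Fahrenheit: 401.5167 × 1.8 + 32 = 754.73°F.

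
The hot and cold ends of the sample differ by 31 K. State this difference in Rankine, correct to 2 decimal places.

55.80°R

For a temperature interval the offset drops out; only the factor 1.8 applies.
31 × 1.8 = 55.80.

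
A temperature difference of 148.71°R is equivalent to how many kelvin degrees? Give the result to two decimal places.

82.62 K

For a temperature interval the offset drops out; only the factor 5/9 applies.
148.71 × 5/9 = 82.62.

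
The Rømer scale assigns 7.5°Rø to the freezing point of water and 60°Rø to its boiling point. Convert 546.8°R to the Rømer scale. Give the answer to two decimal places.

23.58°Rø

First in Celsius: (546.8 - 491.67) × 5/9 = 30.6278°C.
Linearly onto the Rømer scale: 7.5 + (30.6278 / 100) × (60 - 7.5) = 23.58°Rø.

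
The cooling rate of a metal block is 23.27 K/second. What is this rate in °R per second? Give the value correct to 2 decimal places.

41.89 °R/second

The quantity depends on a temperature interval, so only the ratio of degree sizes applies; the offset between the scales is irrelevant.
A change of 1 K is a change of 1.8°R, so 23.27 × 1.8 = 41.89.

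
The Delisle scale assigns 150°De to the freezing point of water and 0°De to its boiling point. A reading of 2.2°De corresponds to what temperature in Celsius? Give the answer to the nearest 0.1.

Linear interpolation between the fixed points: C = (2.2 - 150) × 100 / (0 - 150) = 98.5333°C.

98.5°C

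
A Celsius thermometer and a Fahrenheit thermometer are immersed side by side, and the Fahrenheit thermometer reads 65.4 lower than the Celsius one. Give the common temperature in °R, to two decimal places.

272.52°R

Let x be the Celsius reading; then the Fahrenheit reading is 1.8·x + 32.
(1.8·x + 32) - x = -65.4  ⇒  (0.8)·x = -97.4  ⇒  x = -121.7500°C.
In Rankine: -121.7500 × 1.8 + 491.67 = 272.52°R.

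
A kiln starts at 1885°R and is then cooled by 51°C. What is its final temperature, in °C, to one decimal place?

Initial temperature in Celsius: (1885 - 491.67) × 5/9 = 774.0722°C.
Final Celsius temperature: 774.0722 - 51.0000 = 723.0722°C.

723.1°C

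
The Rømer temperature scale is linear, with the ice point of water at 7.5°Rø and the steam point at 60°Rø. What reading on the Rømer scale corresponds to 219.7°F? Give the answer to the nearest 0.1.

First in Celsius: (219.7 - 32) × 5/9 = 104.2778°C.
Linearly onto the Rømer scale: 7.5 + (104.2778 / 100) × (60 - 7.5) = 62.2°Rø.

62.2°Rø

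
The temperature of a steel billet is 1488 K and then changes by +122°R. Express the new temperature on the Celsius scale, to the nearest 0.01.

1282.63°C

Initial temperature in Celsius: 1488 - 273.15 = 1214.8500°C.
The 122°R change is an interval, so only the factor 5/9 applies: +122 × 5/9 = +67.7778°C.
Final Celsius temperature: 1214.8500 + 67.7778 = 1282.6278°C.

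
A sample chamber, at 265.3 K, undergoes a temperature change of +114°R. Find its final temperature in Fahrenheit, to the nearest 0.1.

Initial temperature in Celsius: 265.3 - 273.15 = -7.8500°C.
The 114°R change is an interval, so only the factor 5/9 applies: +114 × 5/9 = +63.3333°C.
Final Celsius temperature: -7.8500 + 63.3333 = 55.4833°C.
In Fahrenheit: 55.4833 × 1.8 + 32 = 131.9°F.

131.9°F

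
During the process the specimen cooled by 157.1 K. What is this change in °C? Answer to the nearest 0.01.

157.10°C

Kelvin and Celsius degrees are the same size, so the interval is unchanged: 157.10.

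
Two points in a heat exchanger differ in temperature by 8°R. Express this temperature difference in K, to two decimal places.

4.44 K

Only the scale ratio 5/9 matters for a change in temperature.
8 × 5/9 = 4.44.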